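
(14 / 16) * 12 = 21 / 2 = 10.50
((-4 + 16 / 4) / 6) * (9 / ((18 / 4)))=0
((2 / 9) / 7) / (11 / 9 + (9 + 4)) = 1 / 448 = 0.00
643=643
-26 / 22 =-13 / 11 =-1.18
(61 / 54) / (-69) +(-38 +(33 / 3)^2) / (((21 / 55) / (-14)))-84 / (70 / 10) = -11384233 / 3726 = -3055.35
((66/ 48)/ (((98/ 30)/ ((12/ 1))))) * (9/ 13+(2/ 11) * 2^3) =10.84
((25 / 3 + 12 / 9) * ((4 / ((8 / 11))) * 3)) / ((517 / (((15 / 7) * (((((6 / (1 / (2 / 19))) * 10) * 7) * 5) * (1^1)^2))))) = 146.14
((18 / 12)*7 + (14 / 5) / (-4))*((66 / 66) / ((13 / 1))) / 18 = 49 / 1170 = 0.04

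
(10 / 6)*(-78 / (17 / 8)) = -61.18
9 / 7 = 1.29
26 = 26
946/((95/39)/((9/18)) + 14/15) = 92235/566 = 162.96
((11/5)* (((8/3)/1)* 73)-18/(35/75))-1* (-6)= 41548/105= 395.70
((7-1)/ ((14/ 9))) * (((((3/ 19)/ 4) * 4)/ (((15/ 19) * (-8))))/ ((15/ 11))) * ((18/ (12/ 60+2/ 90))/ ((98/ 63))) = -72171/ 19600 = -3.68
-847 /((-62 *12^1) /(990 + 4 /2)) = 3388 /3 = 1129.33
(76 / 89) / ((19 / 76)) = 304 / 89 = 3.42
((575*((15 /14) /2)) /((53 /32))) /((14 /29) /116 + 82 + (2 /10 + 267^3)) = 580290000 /59388938803957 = 0.00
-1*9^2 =-81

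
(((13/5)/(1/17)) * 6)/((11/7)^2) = 64974/605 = 107.40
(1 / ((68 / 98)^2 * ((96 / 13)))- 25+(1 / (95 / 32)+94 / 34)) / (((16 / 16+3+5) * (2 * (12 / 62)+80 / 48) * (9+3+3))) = -7065024403 / 90614678400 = -0.08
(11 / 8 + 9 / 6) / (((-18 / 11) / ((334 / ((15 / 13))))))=-549263 / 1080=-508.58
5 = 5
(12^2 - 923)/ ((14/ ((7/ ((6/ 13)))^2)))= -12799.40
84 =84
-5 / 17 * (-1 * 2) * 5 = 50 / 17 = 2.94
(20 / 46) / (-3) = -10 / 69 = -0.14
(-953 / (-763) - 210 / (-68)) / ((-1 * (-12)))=112517 / 311304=0.36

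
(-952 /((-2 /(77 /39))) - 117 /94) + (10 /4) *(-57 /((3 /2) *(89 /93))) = 273835415 /326274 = 839.28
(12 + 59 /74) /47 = 947 /3478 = 0.27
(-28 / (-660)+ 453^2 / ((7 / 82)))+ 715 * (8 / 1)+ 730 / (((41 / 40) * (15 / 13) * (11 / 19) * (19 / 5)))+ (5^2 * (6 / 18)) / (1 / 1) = 38040047268 / 15785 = 2409885.79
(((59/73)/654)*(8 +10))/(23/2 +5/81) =28674/14903461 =0.00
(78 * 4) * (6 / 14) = 936 / 7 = 133.71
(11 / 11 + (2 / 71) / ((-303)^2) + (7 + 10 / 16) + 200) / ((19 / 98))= 533084460643 / 495401364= 1076.07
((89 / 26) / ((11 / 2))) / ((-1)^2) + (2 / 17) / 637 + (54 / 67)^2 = 680250755 / 534725191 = 1.27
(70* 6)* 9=3780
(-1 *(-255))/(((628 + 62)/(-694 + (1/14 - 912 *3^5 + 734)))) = -52735071/644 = -81886.76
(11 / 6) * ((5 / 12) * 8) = 55 / 9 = 6.11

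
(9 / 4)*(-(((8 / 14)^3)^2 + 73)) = -77332257 / 470596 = -164.33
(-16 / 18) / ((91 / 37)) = -296 / 819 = -0.36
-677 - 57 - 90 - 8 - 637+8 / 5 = -7337 / 5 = -1467.40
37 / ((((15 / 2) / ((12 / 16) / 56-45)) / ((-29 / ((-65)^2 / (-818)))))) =-1474120663 / 1183000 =-1246.09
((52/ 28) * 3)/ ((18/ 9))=39/ 14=2.79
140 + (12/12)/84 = 11761/84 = 140.01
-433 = -433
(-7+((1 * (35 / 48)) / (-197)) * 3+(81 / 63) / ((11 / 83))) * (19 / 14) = 12405499 / 3397856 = 3.65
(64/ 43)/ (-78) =-32/ 1677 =-0.02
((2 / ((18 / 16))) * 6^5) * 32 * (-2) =-884736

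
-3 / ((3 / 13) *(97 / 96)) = -1248 / 97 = -12.87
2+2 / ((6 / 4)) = 10 / 3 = 3.33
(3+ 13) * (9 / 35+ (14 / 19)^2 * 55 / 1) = 481.90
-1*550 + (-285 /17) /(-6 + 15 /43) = -753265 /1377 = -547.03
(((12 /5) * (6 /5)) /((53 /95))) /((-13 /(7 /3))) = -3192 /3445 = -0.93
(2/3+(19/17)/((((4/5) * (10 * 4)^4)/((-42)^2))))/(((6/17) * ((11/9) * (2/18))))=156898233/11264000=13.93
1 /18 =0.06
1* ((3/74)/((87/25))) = 25/2146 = 0.01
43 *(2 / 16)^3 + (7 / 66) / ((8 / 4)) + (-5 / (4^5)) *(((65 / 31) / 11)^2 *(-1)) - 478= -170699873791 / 357215232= -477.86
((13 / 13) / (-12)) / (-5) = 1 / 60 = 0.02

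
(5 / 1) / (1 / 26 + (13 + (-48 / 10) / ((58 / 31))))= 18850 / 39483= 0.48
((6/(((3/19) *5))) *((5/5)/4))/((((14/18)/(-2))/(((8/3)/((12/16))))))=-608/35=-17.37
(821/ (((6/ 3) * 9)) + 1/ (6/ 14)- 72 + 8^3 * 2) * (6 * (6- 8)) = -35998/ 3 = -11999.33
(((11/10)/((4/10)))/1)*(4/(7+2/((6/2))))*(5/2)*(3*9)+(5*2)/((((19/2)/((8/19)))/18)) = 1740735/16606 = 104.83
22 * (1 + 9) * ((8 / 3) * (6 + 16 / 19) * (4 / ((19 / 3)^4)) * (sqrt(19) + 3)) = 73.44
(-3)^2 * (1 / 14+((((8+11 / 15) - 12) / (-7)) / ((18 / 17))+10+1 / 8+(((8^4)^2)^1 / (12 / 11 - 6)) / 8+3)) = -1076503661 / 280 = -3844655.93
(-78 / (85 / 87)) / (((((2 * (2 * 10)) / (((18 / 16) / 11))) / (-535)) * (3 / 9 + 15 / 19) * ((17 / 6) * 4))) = 558735489 / 65105920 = 8.58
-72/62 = -36/31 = -1.16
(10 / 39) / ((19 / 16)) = 160 / 741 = 0.22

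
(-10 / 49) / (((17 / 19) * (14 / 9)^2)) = -7695 / 81634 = -0.09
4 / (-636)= -0.01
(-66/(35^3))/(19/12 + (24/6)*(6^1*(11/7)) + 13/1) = -792/26907125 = -0.00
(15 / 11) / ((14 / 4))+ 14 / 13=1468 / 1001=1.47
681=681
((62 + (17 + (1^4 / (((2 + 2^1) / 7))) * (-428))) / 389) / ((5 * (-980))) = 67 / 190610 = 0.00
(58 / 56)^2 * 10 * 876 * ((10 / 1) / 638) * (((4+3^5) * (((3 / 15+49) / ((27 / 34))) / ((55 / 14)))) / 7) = 1457842412 / 17787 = 81961.12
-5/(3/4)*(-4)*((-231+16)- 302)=-41360/3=-13786.67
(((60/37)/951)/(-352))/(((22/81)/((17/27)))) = -255/22707344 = -0.00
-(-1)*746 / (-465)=-746 / 465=-1.60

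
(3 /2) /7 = 0.21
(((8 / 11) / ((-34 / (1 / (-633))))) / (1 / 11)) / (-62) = -2 / 333591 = -0.00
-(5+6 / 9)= -17 / 3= -5.67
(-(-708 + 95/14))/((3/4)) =19634/21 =934.95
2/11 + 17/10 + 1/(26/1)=1373/715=1.92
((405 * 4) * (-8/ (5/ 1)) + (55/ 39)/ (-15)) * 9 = -303275/ 13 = -23328.85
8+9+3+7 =27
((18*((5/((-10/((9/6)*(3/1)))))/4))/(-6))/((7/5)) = 135/112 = 1.21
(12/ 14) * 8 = 48/ 7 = 6.86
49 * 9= 441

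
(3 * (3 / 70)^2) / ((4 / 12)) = 81 / 4900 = 0.02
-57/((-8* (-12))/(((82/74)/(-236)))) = 779/279424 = 0.00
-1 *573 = -573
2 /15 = 0.13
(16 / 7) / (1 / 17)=272 / 7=38.86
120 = 120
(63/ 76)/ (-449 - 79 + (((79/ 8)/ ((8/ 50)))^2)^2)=16515072/ 289072113107443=0.00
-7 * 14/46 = -49/23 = -2.13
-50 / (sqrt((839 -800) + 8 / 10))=-7.93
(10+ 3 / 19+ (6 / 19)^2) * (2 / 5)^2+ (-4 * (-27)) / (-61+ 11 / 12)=-1016948 / 6507025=-0.16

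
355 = 355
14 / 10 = 7 / 5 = 1.40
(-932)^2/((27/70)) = 60803680/27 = 2251988.15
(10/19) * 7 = 3.68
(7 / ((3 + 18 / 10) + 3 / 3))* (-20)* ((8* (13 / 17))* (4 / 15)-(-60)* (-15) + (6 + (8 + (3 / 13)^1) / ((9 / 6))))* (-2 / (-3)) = 91467040 / 6409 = 14271.66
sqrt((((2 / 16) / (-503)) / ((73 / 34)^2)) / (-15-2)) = sqrt(17102) / 73438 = 0.00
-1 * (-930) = 930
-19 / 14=-1.36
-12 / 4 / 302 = -3 / 302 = -0.01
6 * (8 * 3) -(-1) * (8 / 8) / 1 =145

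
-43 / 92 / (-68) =43 / 6256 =0.01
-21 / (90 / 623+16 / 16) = -13083 / 713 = -18.35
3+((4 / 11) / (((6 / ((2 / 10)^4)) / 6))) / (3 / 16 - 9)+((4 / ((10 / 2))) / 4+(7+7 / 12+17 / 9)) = 12.67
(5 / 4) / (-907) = -5 / 3628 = -0.00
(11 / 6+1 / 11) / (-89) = -127 / 5874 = -0.02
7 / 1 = 7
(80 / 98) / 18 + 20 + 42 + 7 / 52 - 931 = -19923781 / 22932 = -868.82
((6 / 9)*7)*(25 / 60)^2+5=5.81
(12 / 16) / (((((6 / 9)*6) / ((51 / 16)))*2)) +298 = 152729 / 512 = 298.30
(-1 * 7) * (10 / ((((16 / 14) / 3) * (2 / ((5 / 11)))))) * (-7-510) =172725 / 8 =21590.62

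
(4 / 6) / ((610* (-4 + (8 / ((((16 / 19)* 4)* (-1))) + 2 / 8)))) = -8 / 44835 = -0.00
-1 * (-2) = 2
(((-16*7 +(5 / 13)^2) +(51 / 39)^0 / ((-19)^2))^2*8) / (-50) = -186257750026384 / 93052452025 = -2001.64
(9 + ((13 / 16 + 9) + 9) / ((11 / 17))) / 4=6701 / 704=9.52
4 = 4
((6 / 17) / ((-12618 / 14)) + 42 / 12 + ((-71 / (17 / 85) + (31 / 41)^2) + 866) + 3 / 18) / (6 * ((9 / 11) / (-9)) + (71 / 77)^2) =61196129358595 / 36198685939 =1690.56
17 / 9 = 1.89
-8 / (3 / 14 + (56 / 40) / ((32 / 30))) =-896 / 171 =-5.24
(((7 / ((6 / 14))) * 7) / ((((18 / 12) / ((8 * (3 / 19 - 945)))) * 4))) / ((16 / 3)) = -513128 / 19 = -27006.74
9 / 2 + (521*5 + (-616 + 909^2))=1656549 / 2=828274.50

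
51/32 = 1.59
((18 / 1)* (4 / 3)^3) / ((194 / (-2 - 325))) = -6976 / 97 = -71.92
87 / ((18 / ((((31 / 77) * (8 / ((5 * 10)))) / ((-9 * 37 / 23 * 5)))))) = -41354 / 9615375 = -0.00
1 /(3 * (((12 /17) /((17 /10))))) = 289 /360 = 0.80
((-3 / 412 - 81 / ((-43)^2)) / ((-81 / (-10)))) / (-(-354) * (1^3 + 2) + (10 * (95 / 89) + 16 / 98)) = -282876265 / 48115820548872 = -0.00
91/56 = 13/8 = 1.62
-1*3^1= -3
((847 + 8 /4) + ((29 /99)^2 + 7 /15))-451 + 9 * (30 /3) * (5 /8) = 454.80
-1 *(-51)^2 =-2601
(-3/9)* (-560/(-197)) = -560/591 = -0.95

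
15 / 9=5 / 3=1.67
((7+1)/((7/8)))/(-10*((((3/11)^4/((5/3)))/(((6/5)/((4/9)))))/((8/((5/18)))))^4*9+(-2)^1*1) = -6022722992678130286592/1317470654648341197067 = -4.57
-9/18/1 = -1/2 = -0.50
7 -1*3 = 4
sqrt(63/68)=3 * sqrt(119)/34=0.96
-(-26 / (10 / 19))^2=-61009 / 25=-2440.36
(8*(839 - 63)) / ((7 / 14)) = 12416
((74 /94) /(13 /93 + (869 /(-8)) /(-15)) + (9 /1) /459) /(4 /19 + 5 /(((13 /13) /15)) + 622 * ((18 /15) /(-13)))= 1140345895 /160723229319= 0.01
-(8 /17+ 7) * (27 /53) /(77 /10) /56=-17145 /1942556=-0.01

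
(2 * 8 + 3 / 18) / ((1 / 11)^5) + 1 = 15621953 / 6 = 2603658.83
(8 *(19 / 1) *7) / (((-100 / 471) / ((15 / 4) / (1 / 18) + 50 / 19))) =-1757301 / 5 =-351460.20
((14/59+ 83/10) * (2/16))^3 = 1.22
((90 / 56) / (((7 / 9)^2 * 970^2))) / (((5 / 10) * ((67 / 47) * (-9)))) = -3807 / 8649129160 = -0.00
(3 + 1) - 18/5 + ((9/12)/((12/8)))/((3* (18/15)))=97/180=0.54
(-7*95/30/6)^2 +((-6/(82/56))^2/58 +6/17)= 15349445845/1074037968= 14.29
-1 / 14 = -0.07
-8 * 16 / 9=-128 / 9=-14.22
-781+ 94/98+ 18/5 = -190228/245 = -776.44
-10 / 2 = -5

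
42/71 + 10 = 752/71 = 10.59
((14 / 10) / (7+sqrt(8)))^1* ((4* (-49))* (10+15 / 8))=-45619 / 82+6517* sqrt(2) / 41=-331.54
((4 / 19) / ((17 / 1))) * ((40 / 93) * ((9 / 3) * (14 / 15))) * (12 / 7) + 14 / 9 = 142486 / 90117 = 1.58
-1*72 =-72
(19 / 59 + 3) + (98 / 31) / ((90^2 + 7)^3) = 3237414326343050 / 974527781907647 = 3.32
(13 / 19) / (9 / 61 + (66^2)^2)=793 / 21991719195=0.00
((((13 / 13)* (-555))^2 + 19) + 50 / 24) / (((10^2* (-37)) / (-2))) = 3696553 / 22200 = 166.51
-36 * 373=-13428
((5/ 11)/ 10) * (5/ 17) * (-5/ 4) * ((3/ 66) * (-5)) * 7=875/ 32912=0.03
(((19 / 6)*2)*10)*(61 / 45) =2318 / 27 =85.85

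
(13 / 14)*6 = 5.57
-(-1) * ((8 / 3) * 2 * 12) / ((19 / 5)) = 320 / 19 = 16.84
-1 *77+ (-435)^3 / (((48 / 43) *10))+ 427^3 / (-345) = -7599603.89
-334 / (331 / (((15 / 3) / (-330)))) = 167 / 10923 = 0.02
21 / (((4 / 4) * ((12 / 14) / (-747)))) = -36603 / 2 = -18301.50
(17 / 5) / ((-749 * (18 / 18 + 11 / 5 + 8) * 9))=-0.00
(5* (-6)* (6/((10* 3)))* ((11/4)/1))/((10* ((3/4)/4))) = -44/5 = -8.80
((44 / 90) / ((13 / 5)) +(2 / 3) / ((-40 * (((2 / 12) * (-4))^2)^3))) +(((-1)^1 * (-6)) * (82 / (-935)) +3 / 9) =-5452021 / 28005120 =-0.19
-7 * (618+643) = -8827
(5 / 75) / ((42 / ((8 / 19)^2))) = 32 / 113715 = 0.00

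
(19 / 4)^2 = 361 / 16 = 22.56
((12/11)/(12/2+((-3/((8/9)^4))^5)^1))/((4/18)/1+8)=-20752587082923245568/399863279083979798344103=-0.00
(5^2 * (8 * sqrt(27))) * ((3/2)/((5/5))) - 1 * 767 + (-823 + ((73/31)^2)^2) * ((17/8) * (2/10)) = -20385918247/18470420 + 900 * sqrt(3) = 455.14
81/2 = 40.50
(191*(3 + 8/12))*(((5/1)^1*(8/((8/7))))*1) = 73535/3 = 24511.67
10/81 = 0.12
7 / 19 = 0.37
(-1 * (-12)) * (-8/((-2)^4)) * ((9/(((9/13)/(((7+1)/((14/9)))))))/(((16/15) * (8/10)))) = -26325/56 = -470.09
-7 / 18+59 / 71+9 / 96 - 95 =-1931603 / 20448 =-94.46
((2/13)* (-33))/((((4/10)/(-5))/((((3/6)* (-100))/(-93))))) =13750/403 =34.12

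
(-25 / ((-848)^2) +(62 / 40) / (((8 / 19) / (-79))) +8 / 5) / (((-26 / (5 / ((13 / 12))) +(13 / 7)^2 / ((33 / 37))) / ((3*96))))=15133547184525 / 320911396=47158.02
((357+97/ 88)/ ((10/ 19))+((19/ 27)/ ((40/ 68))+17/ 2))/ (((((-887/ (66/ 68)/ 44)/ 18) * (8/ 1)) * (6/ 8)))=-180362083/ 1809480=-99.68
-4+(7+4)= 7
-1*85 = -85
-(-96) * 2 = 192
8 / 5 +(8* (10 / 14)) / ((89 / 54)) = 15784 / 3115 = 5.07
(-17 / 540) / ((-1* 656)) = 17 / 354240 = 0.00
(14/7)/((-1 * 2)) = -1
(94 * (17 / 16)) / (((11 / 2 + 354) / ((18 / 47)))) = 153 / 1438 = 0.11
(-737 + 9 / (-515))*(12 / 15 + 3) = -7211716 / 2575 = -2800.67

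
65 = 65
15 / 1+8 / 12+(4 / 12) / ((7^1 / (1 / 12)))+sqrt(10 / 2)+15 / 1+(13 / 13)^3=33.91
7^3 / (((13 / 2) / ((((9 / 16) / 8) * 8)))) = 3087 / 104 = 29.68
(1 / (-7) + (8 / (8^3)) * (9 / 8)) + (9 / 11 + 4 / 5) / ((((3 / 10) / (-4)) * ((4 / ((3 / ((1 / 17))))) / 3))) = -32540491 / 39424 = -825.40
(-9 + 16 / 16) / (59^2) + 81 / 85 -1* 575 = -169852594 / 295885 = -574.05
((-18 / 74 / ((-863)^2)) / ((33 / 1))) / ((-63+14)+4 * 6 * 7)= -3 / 36071396977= -0.00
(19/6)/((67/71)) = 1349/402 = 3.36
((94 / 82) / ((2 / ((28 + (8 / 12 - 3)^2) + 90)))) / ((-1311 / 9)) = -52217 / 107502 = -0.49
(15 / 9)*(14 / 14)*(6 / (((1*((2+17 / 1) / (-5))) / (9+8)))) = -44.74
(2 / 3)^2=0.44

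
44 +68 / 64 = 45.06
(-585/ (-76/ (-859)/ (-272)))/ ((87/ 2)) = 22780680/ 551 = 41344.25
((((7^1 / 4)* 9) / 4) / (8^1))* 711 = 44793 / 128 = 349.95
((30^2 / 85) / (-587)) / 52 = -45 / 129727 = -0.00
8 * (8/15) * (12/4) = 64/5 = 12.80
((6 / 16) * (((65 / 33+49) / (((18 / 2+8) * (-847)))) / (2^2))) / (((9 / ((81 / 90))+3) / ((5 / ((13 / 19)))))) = -79895 / 428283856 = -0.00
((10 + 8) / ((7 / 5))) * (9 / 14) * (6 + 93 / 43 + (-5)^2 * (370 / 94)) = 87225660 / 99029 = 880.81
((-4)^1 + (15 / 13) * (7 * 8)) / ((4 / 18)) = 3546 / 13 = 272.77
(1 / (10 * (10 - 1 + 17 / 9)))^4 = 6561 / 922368160000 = 0.00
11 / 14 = 0.79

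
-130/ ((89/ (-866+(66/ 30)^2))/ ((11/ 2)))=3078647/ 445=6918.31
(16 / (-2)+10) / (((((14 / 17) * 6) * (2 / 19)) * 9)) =323 / 756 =0.43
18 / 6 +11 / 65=3.17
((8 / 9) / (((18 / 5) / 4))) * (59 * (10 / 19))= 47200 / 1539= 30.67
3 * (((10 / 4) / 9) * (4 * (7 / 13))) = 70 / 39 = 1.79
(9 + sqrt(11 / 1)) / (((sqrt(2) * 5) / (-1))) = sqrt(2) * (-9 - sqrt(11)) / 10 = -1.74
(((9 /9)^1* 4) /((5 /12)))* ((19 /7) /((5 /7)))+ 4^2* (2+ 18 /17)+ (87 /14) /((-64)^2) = 2081853551 /24371200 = 85.42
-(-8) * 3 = 24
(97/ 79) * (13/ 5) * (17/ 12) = 21437/ 4740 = 4.52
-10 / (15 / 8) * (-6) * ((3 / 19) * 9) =45.47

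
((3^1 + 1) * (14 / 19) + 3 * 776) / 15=44288 / 285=155.40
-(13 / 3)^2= -169 / 9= -18.78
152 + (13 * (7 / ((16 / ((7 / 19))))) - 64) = 27389 / 304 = 90.10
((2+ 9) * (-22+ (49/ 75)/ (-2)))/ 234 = -36839/ 35100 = -1.05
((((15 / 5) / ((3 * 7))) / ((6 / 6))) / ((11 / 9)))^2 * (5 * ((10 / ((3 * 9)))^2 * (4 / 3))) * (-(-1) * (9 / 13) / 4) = 500 / 231231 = 0.00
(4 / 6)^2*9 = 4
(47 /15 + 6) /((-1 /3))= -137 /5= -27.40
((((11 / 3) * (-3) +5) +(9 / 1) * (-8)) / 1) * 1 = -78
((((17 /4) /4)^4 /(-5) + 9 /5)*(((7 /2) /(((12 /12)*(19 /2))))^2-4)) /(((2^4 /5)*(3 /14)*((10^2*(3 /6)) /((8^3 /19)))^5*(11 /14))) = -9677193697296384 /19204275642578125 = -0.50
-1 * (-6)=6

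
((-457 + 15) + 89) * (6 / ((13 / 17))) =-36006 / 13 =-2769.69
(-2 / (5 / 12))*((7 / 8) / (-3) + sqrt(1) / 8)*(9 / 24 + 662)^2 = 350992.51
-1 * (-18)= 18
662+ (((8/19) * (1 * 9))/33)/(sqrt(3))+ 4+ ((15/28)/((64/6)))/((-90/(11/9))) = 8 * sqrt(3)/209+ 10741237/16128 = 666.07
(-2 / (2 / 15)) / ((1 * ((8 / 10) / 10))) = -375 / 2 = -187.50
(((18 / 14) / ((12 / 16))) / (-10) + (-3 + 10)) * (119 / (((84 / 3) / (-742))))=-215339 / 10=-21533.90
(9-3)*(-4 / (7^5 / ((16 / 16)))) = -24 / 16807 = -0.00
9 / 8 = 1.12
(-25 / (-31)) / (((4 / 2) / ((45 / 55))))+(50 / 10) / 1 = 3635 / 682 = 5.33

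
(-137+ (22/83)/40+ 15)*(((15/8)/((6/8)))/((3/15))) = -1012545/664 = -1524.92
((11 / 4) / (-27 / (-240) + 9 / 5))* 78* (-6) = -11440 / 17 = -672.94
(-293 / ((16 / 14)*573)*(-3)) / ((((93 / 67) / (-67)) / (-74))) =340656743 / 71052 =4794.47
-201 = -201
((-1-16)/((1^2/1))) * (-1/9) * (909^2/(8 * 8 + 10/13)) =20289789/842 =24097.14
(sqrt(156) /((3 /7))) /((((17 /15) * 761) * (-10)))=-7 * sqrt(39) /12937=-0.00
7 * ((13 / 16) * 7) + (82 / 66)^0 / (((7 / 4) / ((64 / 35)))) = 160161 / 3920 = 40.86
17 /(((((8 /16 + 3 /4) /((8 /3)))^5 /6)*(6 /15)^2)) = 285212672 /10125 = 28169.15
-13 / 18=-0.72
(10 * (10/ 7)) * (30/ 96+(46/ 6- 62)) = -771.73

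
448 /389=1.15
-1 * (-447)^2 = -199809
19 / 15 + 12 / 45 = 23 / 15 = 1.53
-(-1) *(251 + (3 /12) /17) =17069 /68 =251.01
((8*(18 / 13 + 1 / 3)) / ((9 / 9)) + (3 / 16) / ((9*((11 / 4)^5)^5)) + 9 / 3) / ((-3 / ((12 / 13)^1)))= -283002519241307941147957854140 / 54931959132979047075207937257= -5.15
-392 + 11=-381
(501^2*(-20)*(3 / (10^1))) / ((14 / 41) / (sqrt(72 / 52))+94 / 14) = -7496056010646 / 33357535+63536887134*sqrt(26) / 33357535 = -215006.30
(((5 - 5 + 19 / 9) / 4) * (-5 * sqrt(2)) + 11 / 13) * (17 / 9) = 187 / 117 - 1615 * sqrt(2) / 324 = -5.45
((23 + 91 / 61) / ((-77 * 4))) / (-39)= 249 / 122122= 0.00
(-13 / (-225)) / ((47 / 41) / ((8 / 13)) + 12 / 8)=4264 / 248175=0.02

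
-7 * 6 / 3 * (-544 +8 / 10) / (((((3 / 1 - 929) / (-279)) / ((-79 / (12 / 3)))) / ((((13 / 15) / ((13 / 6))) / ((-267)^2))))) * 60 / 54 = -46560388 / 165034035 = -0.28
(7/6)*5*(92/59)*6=3220/59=54.58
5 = 5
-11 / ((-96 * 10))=11 / 960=0.01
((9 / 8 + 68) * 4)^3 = 21139047.12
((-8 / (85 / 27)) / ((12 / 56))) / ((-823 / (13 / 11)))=13104 / 769505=0.02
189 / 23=8.22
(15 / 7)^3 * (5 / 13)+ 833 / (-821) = 10140028 / 3660839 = 2.77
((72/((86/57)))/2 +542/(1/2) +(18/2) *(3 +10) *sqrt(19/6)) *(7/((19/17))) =4641 *sqrt(114)/38 +5668922/817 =8242.71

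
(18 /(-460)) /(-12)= 0.00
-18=-18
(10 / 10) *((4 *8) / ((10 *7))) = 16 / 35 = 0.46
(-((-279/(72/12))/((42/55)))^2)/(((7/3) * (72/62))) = -90117775/65856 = -1368.41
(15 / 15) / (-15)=-1 / 15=-0.07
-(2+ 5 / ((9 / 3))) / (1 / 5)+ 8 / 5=-251 / 15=-16.73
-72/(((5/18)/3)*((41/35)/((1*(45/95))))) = -244944/779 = -314.43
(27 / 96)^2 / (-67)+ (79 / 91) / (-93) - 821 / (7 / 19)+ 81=-1246866491839 / 580629504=-2147.44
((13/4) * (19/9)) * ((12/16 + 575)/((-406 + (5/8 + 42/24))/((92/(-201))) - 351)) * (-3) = -26166686/1172079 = -22.33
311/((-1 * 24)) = -311/24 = -12.96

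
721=721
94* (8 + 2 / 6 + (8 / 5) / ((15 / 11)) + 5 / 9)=212816 / 225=945.85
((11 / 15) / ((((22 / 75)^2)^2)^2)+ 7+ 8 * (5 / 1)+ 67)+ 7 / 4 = 67319387210447 / 4988715776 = 13494.33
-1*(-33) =33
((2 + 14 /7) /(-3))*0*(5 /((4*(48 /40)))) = 0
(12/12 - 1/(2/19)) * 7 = -119/2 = -59.50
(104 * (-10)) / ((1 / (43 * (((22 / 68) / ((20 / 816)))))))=-590304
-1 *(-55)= 55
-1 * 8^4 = -4096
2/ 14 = 0.14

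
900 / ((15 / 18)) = 1080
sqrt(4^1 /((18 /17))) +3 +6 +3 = sqrt(34) /3 +12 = 13.94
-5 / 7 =-0.71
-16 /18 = -0.89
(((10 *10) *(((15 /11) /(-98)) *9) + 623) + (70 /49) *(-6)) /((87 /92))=29847284 /46893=636.50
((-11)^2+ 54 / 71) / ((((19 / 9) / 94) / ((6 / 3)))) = 769860 / 71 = 10843.10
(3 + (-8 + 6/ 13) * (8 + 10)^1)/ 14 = -1725/ 182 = -9.48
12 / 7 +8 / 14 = 16 / 7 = 2.29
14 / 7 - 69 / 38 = 7 / 38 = 0.18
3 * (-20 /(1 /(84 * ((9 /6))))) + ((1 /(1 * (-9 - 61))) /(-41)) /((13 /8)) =-141031796 /18655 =-7560.00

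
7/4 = 1.75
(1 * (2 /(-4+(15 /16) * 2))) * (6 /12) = -0.47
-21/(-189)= 1/9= 0.11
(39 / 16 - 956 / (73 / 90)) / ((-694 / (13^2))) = 232171017 / 810592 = 286.42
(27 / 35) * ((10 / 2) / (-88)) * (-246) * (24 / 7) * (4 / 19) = 79704 / 10241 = 7.78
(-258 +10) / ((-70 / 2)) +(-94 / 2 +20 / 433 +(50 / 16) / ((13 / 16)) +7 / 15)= -21014768 / 591045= -35.56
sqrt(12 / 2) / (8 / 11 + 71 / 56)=616 * sqrt(6) / 1229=1.23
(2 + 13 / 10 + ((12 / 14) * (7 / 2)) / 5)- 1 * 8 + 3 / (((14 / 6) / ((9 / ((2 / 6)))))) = 2143 / 70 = 30.61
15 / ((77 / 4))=60 / 77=0.78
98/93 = 1.05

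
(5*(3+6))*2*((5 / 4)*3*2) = 675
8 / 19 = 0.42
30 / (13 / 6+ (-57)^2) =180 / 19507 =0.01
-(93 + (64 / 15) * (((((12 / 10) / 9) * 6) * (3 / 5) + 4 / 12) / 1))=-108529 / 1125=-96.47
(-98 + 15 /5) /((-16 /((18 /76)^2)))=405 /1216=0.33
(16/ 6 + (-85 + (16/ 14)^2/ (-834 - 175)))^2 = 149135850470161/ 21999712329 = 6778.99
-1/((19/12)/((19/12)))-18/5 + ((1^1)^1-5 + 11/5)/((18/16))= -31/5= -6.20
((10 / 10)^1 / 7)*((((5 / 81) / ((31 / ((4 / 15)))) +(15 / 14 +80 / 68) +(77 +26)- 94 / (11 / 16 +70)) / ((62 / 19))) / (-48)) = -1334545247279 / 14080472917056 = -0.09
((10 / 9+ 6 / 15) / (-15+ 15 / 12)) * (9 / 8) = -34 / 275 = -0.12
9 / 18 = 1 / 2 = 0.50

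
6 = 6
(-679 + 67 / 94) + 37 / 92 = -2931175 / 4324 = -677.89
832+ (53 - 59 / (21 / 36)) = 5487 / 7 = 783.86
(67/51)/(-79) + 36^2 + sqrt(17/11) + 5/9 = sqrt(187)/11 + 15671266/12087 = 1297.78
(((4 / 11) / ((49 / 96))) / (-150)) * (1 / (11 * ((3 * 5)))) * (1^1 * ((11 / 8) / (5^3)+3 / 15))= -1688 / 277921875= -0.00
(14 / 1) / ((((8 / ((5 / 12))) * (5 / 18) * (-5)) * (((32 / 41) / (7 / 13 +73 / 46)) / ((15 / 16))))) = -3282993 / 2449408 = -1.34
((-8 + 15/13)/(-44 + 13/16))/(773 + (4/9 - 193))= 1602/5865899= 0.00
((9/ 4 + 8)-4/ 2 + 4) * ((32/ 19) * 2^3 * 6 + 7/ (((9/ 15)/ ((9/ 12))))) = 333641/ 304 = 1097.50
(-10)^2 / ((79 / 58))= 5800 / 79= 73.42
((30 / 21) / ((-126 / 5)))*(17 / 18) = -425 / 7938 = -0.05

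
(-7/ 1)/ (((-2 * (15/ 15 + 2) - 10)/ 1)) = 7/ 16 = 0.44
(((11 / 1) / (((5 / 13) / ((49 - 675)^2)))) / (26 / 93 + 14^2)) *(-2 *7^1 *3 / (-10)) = 54721368702 / 228175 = 239821.93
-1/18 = -0.06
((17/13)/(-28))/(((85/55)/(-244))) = 671/91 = 7.37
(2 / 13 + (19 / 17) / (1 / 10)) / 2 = 1252 / 221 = 5.67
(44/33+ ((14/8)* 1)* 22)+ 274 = 1883/6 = 313.83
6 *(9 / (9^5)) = 2 / 2187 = 0.00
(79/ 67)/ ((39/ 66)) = 1738/ 871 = 2.00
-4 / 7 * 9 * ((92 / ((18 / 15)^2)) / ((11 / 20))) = -46000 / 77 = -597.40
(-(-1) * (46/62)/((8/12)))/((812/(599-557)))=207/3596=0.06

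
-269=-269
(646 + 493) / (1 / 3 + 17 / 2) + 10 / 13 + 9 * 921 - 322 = 5578635 / 689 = 8096.71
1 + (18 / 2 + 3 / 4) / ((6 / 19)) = 255 / 8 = 31.88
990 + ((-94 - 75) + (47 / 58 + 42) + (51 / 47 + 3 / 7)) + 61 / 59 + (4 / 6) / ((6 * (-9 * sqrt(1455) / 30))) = 975378669 / 1125838 - 2 * sqrt(1455) / 7857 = 866.35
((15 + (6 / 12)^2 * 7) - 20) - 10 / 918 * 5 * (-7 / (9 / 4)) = -3.08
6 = 6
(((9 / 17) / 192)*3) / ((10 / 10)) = 0.01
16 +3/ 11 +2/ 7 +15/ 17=22830/ 1309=17.44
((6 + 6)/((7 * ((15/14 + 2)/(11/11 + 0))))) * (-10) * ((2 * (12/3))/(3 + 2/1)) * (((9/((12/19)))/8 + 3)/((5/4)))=-7344/215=-34.16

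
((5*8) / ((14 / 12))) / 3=80 / 7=11.43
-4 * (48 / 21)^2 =-1024 / 49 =-20.90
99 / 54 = 11 / 6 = 1.83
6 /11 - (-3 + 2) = 17 /11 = 1.55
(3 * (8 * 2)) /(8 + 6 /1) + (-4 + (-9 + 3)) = -46 /7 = -6.57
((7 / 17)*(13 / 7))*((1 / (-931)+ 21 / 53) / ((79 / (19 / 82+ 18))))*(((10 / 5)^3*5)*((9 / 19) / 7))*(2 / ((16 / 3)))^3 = 230208255225 / 23126879359808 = 0.01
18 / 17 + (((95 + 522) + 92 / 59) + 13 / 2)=1255993 / 2006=626.12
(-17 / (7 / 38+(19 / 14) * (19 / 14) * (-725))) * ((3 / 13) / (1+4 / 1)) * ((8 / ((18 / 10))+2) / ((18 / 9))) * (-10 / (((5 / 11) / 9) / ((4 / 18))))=-80781008 / 969557355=-0.08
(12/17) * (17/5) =12/5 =2.40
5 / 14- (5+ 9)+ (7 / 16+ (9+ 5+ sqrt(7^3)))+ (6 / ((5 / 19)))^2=539.15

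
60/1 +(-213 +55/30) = -907/6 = -151.17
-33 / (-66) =1 / 2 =0.50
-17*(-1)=17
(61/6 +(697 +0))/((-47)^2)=4243/13254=0.32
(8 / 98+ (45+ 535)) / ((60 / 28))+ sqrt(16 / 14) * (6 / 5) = 12 * sqrt(14) / 35+ 28424 / 105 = 271.99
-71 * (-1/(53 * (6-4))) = 71/106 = 0.67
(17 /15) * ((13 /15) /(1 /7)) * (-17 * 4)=-105196 /225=-467.54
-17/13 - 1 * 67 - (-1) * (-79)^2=80245/13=6172.69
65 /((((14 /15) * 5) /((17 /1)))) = 3315 /14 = 236.79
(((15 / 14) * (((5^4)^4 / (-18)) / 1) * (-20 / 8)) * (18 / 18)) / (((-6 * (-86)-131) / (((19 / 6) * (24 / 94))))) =14495849609375 / 303996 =47684343.25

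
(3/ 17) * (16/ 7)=48/ 119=0.40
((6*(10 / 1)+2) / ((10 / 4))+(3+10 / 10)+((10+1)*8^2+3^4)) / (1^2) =4069 / 5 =813.80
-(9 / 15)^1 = -3 / 5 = -0.60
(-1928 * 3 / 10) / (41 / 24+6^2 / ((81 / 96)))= -23136 / 1775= -13.03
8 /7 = 1.14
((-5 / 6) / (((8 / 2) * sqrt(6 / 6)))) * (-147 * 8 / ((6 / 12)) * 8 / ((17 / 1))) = 3920 / 17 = 230.59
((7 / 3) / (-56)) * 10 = -5 / 12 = -0.42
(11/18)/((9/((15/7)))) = 55/378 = 0.15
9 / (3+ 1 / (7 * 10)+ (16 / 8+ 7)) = 630 / 841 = 0.75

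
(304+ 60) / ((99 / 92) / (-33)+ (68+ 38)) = 33488 / 9749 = 3.44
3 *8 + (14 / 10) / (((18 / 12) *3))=1094 / 45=24.31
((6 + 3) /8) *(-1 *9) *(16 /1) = -162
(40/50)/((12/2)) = 0.13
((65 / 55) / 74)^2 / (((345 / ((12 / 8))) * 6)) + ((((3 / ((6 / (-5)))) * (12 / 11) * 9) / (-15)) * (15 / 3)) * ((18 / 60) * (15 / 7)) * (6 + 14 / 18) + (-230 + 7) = -1199171058497 / 6400677360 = -187.35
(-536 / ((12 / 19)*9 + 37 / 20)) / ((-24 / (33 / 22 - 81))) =-674690 / 2863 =-235.66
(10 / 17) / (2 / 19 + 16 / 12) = 285 / 697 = 0.41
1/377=0.00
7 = 7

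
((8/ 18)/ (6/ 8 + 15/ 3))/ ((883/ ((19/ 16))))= 19/ 182781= 0.00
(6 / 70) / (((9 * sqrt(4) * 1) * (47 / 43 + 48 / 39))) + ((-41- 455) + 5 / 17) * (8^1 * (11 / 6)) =-33715743337 / 4637430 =-7270.35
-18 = -18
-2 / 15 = -0.13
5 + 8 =13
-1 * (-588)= 588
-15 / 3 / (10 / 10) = -5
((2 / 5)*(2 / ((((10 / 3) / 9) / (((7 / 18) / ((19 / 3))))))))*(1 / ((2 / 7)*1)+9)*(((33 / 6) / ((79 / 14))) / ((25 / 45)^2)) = 5.24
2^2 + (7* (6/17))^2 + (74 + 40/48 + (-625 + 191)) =-605275/1734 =-349.06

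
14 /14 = 1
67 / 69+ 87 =6070 / 69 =87.97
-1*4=-4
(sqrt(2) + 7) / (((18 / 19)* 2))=19* sqrt(2) / 36 + 133 / 36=4.44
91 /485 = 0.19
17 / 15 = 1.13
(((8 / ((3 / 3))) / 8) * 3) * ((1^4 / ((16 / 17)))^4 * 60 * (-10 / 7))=-18792225 / 57344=-327.71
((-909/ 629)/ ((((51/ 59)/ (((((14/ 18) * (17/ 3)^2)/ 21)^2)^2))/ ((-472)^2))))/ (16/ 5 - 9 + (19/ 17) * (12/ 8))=5447532530258410880/ 30145575669579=180707.53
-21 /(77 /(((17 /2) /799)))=-3 /1034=-0.00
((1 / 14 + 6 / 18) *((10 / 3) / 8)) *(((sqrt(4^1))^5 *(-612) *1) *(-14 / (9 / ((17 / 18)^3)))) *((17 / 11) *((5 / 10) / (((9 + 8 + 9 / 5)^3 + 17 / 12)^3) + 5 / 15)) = 43481348936963903331679284460 / 19501295474993280703363071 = 2229.66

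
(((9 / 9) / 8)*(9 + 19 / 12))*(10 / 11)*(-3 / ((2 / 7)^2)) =-44.20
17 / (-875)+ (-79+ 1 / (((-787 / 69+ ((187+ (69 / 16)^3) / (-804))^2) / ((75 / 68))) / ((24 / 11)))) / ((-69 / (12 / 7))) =20661364287463122661303 / 10603198166346999973375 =1.95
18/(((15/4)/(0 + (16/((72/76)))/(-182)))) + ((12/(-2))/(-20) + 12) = 32363/2730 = 11.85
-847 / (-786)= 847 / 786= 1.08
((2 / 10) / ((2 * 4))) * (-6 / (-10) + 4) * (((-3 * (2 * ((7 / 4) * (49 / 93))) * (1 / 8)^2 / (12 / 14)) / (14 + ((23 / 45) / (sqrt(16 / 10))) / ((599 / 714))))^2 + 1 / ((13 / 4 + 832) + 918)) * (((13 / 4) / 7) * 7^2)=4788838123719076417254983901 / 2940700441856250515905917747200 - 62077747158293724039 * sqrt(10) / 20966066176074793354526720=0.00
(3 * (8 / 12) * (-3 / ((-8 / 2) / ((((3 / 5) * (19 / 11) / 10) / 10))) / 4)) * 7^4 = 410571 / 44000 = 9.33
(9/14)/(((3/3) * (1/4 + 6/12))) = 6/7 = 0.86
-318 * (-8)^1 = 2544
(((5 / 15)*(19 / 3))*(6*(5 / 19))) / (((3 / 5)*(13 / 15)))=250 / 39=6.41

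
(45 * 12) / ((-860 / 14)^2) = 1323 / 9245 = 0.14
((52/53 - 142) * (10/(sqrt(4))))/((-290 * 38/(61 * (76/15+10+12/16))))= 61.73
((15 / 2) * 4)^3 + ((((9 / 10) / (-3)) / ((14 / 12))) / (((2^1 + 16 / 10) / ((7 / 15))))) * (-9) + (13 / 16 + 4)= 2160409 / 80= 27005.11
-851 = -851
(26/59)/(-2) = -13/59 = -0.22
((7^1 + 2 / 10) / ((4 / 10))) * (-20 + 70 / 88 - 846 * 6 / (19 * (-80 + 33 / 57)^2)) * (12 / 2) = -5785130943 / 2783099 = -2078.67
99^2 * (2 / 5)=19602 / 5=3920.40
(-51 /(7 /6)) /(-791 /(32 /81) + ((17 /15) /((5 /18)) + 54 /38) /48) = 4651200 /213023881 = 0.02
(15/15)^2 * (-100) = -100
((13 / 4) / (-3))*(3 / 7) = -13 / 28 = -0.46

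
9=9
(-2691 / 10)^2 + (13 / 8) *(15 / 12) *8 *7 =1813214 / 25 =72528.56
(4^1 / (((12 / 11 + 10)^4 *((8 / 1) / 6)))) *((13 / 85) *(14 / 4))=3996993 / 37660687520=0.00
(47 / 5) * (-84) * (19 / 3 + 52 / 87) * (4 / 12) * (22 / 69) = -1939784 / 3335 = -581.64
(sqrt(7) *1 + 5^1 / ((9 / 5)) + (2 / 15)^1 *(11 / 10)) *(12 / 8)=3 *sqrt(7) / 2 + 329 / 75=8.36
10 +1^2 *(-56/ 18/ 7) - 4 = 50/ 9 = 5.56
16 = 16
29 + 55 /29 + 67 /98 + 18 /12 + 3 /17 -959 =-22363181 /24157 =-925.74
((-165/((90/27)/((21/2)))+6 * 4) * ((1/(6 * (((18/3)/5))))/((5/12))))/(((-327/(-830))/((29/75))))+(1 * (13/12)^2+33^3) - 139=932263643/26160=35636.99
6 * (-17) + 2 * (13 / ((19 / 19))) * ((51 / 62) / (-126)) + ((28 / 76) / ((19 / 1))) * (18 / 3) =-47967341 / 470022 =-102.05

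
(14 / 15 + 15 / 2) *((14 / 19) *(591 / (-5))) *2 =-697774 / 475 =-1469.00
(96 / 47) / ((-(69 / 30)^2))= -9600 / 24863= -0.39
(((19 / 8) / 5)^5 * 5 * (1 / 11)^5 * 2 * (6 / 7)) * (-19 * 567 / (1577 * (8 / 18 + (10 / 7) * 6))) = -37906599591 / 38874052321280000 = -0.00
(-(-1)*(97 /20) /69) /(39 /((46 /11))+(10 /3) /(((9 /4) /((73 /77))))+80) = 67221 /86769310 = 0.00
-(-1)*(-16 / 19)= -16 / 19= -0.84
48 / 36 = 4 / 3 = 1.33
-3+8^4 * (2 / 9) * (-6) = -16393 / 3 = -5464.33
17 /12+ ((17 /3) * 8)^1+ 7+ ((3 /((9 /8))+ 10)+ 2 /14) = 5591 /84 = 66.56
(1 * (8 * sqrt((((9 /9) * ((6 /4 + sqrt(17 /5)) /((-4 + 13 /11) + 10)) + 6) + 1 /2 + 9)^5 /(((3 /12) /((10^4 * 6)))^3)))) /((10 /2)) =614400 * sqrt(2370) * (11 * sqrt(85) + 6205)^(5 /2) /493039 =191602190832.97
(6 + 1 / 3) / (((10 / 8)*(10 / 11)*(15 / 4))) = 1672 / 1125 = 1.49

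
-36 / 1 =-36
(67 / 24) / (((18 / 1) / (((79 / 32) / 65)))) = 5293 / 898560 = 0.01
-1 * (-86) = 86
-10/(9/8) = -80/9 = -8.89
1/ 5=0.20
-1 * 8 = -8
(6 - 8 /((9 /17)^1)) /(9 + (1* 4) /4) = -41 /45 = -0.91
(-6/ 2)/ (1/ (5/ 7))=-15/ 7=-2.14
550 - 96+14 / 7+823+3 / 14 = 17909 / 14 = 1279.21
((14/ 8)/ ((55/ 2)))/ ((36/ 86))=301/ 1980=0.15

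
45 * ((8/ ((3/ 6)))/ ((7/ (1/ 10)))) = 72/ 7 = 10.29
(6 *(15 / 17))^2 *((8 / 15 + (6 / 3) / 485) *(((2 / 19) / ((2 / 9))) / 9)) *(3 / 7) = 74520 / 219317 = 0.34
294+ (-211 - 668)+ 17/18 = -10513/18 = -584.06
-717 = -717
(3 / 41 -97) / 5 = -3974 / 205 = -19.39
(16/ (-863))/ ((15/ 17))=-272/ 12945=-0.02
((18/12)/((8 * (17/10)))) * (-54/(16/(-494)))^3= 4449112744635/8704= 511157254.67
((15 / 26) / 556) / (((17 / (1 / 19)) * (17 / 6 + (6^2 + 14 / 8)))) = 45 / 568485814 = 0.00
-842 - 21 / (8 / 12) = -1747 / 2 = -873.50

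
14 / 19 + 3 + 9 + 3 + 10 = 489 / 19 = 25.74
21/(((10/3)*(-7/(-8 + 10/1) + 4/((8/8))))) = 63/5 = 12.60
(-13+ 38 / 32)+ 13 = 1.19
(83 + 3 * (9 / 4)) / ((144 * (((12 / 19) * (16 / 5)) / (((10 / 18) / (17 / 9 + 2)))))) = 34105 / 774144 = 0.04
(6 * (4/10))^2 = 5.76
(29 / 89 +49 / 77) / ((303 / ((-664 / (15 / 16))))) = -3335936 / 1483185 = -2.25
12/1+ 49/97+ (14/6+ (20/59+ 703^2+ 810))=8499241793/17169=495034.18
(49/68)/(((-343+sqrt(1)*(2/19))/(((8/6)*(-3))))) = 931/110755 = 0.01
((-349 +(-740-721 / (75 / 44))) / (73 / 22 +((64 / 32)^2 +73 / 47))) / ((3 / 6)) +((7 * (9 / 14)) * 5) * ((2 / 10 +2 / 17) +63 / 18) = -11928159001 / 46782300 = -254.97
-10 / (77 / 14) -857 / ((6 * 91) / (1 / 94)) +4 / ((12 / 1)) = -282573 / 188188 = -1.50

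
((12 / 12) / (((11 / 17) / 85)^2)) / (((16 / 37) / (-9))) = -695312325 / 1936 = -359148.93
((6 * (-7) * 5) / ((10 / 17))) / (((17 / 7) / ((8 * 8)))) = -9408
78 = 78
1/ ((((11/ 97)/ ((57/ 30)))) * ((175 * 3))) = 1843/ 57750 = 0.03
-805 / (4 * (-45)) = 161 / 36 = 4.47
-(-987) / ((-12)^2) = 329 / 48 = 6.85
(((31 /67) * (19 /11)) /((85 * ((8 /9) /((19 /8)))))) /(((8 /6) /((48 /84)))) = 302157 /28064960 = 0.01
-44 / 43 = -1.02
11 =11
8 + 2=10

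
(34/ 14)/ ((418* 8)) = 17/ 23408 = 0.00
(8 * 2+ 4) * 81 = 1620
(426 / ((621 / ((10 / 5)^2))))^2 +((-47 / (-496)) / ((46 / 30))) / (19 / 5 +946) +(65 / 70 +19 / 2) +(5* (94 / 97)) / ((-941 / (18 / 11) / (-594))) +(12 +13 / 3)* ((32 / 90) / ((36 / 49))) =9953022859426552357 / 322443731960496720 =30.87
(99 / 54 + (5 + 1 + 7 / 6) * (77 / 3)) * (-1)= -1672 / 9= -185.78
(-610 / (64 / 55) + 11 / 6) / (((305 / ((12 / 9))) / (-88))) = 551639 / 2745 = 200.96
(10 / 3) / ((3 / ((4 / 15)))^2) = 32 / 1215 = 0.03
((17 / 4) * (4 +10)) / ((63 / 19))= 323 / 18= 17.94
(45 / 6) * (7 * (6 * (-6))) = -1890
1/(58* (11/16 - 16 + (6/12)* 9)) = -8/5017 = -0.00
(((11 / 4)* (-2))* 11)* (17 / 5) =-2057 / 10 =-205.70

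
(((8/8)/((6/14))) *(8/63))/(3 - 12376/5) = -40/333747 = -0.00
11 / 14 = 0.79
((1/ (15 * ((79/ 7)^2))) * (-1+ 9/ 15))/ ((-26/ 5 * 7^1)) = 7/ 1216995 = 0.00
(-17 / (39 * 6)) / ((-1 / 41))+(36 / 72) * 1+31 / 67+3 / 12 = 131423 / 31356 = 4.19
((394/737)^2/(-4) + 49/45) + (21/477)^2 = 23329916363/22886425815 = 1.02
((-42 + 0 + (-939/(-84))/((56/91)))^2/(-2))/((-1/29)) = 826642709/100352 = 8237.43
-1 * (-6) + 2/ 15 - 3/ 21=629/ 105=5.99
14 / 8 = 1.75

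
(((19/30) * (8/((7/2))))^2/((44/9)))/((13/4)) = 23104/175175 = 0.13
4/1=4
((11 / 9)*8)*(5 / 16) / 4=55 / 72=0.76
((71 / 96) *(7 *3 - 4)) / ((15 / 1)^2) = 1207 / 21600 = 0.06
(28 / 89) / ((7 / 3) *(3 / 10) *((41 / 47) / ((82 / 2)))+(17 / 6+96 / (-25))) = -24675 / 77786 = -0.32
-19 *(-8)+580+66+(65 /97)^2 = 7512607 /9409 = 798.45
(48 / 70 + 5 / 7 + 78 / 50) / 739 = 0.00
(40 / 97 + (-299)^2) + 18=8673683 / 97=89419.41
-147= -147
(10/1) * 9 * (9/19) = 810/19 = 42.63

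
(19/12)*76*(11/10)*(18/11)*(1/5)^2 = 8.66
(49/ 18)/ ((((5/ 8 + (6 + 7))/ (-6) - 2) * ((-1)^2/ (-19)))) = 7448/ 615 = 12.11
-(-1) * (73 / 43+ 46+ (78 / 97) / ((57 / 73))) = 3861607 / 79249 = 48.73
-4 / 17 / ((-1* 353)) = 4 / 6001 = 0.00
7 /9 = 0.78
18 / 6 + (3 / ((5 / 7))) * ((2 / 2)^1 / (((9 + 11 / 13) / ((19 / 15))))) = 11329 / 3200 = 3.54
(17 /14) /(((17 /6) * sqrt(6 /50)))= 5 * sqrt(3) /7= 1.24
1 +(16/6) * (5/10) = 7/3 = 2.33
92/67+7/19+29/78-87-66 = -14982139/99294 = -150.89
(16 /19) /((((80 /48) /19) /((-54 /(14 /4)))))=-148.11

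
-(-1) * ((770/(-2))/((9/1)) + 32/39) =-4909/117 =-41.96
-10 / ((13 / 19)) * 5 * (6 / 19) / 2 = -150 / 13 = -11.54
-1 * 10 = -10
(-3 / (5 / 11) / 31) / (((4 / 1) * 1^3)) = -33 / 620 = -0.05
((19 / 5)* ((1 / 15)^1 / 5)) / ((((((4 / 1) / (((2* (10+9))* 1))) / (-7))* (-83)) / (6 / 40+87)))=17689 / 5000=3.54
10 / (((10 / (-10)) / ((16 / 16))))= -10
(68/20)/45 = 17/225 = 0.08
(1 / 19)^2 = 1 / 361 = 0.00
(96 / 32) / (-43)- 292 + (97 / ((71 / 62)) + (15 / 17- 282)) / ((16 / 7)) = -313897779 / 830416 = -378.00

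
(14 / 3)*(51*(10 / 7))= 340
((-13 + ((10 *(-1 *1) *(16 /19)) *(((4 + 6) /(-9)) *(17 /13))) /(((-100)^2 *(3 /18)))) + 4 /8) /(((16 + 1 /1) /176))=-40731064 /314925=-129.34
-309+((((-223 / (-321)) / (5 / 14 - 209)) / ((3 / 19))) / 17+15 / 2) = -28835392309 / 95639382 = -301.50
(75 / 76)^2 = 5625 / 5776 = 0.97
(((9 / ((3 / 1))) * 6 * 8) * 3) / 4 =108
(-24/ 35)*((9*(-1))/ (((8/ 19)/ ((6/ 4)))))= 1539/ 70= 21.99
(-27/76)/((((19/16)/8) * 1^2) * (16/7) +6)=-378/6745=-0.06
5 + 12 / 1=17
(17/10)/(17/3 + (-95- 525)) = -51/18430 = -0.00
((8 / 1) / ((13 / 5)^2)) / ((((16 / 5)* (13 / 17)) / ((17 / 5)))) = 7225 / 4394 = 1.64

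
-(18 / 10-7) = 26 / 5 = 5.20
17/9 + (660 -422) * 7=15011/9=1667.89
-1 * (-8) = 8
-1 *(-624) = 624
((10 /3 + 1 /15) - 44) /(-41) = 203 /205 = 0.99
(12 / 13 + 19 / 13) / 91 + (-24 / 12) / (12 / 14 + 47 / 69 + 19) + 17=99332931 / 5867680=16.93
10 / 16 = 5 / 8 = 0.62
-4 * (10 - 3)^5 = -67228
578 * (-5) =-2890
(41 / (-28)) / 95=-0.02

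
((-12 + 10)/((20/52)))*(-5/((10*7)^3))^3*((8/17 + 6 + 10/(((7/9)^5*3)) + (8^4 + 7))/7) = 15307499181/1614170913380620000000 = 0.00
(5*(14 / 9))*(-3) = -70 / 3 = -23.33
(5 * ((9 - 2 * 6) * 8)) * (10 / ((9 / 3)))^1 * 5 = -2000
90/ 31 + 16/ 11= 4.36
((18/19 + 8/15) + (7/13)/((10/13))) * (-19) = -41.43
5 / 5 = 1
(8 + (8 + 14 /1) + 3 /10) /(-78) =-101 /260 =-0.39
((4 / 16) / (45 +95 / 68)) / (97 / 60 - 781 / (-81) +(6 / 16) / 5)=11016 / 23170951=0.00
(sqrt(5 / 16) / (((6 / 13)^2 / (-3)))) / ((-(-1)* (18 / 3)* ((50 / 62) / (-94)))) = 246233* sqrt(5) / 3600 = 152.94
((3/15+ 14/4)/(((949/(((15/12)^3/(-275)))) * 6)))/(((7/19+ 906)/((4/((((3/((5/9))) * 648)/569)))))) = -0.00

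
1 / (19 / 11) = 11 / 19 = 0.58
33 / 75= 11 / 25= 0.44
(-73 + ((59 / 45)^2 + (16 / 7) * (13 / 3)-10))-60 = -1862258 / 14175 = -131.38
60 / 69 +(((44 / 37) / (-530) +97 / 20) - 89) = -83.28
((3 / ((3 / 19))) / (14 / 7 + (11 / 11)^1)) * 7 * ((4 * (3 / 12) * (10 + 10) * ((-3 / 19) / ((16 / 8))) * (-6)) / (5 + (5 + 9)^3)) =420 / 2749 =0.15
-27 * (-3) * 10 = 810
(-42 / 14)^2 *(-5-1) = -54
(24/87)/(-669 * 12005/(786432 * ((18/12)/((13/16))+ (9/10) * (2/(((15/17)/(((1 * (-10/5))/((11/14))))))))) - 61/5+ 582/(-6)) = -125451632640/48272279292419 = -0.00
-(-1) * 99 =99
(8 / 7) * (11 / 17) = 88 / 119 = 0.74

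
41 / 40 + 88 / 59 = 2.52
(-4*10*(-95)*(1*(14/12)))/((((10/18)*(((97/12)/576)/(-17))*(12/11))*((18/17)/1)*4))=-202947360/97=-2092240.82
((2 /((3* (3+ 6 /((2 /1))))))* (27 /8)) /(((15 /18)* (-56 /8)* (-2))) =9 /280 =0.03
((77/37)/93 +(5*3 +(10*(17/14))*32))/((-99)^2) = 9721364/236076687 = 0.04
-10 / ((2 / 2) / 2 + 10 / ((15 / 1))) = -60 / 7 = -8.57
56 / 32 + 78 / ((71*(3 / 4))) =913 / 284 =3.21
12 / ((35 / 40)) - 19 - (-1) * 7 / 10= -321 / 70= -4.59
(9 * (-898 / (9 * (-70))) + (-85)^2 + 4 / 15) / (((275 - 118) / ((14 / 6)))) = 152000 / 1413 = 107.57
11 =11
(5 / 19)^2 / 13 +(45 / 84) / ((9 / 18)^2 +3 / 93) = 437674 / 229957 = 1.90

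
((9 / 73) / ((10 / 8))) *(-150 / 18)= -60 / 73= -0.82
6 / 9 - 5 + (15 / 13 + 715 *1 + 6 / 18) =9258 / 13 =712.15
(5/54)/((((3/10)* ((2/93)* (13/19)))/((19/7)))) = 279775/4914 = 56.93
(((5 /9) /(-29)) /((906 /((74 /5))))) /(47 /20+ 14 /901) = -666740 /5039918091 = -0.00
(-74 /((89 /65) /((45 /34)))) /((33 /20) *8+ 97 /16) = -8658000 /2331533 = -3.71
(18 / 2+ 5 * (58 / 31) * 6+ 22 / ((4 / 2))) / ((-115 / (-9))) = 4248 / 713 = 5.96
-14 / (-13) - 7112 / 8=-11543 / 13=-887.92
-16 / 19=-0.84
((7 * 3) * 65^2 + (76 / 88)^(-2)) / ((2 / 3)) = 96090627 / 722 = 133089.51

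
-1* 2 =-2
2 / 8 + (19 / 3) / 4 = 11 / 6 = 1.83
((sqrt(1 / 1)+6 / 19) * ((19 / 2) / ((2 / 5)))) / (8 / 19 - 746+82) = -2375 / 50432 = -0.05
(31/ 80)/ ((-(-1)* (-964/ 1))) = -0.00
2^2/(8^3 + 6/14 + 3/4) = 112/14369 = 0.01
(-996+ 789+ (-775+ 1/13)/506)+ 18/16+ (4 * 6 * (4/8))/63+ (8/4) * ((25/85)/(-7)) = -207.30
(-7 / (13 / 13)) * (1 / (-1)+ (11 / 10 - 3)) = 203 / 10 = 20.30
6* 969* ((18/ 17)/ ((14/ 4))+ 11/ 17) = 38646/ 7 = 5520.86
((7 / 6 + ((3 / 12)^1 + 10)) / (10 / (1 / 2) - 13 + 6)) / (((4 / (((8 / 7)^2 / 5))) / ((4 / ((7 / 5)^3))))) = 54800 / 655473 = 0.08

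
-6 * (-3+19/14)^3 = 36501/1372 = 26.60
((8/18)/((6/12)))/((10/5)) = 4/9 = 0.44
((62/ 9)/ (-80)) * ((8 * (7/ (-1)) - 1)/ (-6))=-589/ 720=-0.82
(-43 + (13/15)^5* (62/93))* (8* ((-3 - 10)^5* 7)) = 2021371141337912/2278125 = 887295974.25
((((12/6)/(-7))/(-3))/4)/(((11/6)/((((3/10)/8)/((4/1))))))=0.00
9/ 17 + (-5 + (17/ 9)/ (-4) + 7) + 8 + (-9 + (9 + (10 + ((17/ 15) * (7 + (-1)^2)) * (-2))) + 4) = 18127/ 3060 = 5.92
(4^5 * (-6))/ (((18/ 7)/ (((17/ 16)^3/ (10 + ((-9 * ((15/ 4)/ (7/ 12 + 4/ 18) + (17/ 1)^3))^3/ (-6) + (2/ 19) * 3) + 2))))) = -15936479881/ 80348789162174919768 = -0.00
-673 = -673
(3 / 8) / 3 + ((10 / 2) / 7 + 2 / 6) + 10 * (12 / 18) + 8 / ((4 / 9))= 1447 / 56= 25.84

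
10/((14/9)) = 45/7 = 6.43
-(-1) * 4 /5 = 4 /5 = 0.80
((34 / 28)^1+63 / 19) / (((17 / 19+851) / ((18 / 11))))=10845 / 1246322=0.01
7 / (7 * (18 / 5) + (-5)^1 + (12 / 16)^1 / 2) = 280 / 823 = 0.34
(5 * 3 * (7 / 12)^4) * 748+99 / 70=78658261 / 60480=1300.57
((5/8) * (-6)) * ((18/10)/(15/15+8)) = -3/4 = -0.75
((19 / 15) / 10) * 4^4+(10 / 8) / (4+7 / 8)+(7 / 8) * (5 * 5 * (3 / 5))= 45.81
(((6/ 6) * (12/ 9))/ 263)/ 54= 2/ 21303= 0.00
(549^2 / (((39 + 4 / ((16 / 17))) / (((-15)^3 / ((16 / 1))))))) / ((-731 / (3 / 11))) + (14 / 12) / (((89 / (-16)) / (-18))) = 273469605117 / 495229108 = 552.21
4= 4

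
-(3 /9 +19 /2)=-59 /6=-9.83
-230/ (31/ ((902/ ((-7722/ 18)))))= 18860/ 1209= 15.60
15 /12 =5 /4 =1.25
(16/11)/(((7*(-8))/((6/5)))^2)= 9/13475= 0.00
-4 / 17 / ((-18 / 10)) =20 / 153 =0.13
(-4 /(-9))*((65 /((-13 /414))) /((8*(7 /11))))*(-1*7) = 1265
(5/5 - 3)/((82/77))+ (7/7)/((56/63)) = -247/328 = -0.75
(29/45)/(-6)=-0.11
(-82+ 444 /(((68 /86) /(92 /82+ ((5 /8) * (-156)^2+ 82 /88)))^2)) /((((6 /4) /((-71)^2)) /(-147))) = -38178726447474702595381463 /470263112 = -81185883972703992.56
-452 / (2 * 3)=-226 / 3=-75.33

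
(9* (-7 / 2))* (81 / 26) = -5103 / 52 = -98.13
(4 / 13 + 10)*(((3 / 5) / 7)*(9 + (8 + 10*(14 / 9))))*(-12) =-157048 / 455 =-345.16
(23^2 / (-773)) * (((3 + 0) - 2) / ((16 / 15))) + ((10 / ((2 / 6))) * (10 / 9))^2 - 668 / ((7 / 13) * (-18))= 1179.39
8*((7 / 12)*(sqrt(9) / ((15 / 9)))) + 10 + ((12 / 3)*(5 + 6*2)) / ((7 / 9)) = 3704 / 35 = 105.83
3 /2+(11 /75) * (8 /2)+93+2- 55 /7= 93691 /1050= 89.23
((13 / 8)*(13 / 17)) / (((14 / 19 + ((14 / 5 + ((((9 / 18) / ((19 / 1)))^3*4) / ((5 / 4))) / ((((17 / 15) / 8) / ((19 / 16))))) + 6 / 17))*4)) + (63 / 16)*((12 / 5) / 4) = 46648219 / 19099680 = 2.44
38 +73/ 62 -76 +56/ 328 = -93169/ 2542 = -36.65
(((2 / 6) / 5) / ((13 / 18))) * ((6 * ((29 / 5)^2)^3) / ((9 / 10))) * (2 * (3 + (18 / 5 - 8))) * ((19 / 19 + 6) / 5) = -466341483664 / 5078125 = -91833.40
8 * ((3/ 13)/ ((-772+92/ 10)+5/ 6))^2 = 64800/ 88308225889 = 0.00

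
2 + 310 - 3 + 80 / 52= 4037 / 13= 310.54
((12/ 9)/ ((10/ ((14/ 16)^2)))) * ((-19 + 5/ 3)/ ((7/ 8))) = -91/ 45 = -2.02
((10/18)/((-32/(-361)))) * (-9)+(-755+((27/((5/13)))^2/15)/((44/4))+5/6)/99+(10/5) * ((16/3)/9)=-817236443/13068000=-62.54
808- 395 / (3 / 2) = 1634 / 3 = 544.67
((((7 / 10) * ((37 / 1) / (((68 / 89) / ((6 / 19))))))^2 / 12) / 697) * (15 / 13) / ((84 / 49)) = 11158320621 / 1210016088320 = 0.01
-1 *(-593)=593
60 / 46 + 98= 2284 / 23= 99.30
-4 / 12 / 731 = -1 / 2193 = -0.00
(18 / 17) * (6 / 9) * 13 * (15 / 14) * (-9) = -10530 / 119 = -88.49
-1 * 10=-10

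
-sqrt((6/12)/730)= -sqrt(365)/730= -0.03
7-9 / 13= 82 / 13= 6.31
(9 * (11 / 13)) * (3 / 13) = 297 / 169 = 1.76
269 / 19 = 14.16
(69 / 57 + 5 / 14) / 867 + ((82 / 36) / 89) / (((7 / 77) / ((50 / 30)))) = 43504726 / 92364111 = 0.47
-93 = -93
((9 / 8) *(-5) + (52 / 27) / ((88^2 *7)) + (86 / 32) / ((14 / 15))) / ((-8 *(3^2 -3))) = 2009179 / 35126784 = 0.06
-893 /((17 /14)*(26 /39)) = -18753 /17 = -1103.12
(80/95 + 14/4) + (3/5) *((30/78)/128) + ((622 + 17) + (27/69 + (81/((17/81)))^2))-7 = 31436008909247/210151552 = 149587.33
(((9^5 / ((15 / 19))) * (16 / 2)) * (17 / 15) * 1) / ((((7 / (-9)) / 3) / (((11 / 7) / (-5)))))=822077.77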